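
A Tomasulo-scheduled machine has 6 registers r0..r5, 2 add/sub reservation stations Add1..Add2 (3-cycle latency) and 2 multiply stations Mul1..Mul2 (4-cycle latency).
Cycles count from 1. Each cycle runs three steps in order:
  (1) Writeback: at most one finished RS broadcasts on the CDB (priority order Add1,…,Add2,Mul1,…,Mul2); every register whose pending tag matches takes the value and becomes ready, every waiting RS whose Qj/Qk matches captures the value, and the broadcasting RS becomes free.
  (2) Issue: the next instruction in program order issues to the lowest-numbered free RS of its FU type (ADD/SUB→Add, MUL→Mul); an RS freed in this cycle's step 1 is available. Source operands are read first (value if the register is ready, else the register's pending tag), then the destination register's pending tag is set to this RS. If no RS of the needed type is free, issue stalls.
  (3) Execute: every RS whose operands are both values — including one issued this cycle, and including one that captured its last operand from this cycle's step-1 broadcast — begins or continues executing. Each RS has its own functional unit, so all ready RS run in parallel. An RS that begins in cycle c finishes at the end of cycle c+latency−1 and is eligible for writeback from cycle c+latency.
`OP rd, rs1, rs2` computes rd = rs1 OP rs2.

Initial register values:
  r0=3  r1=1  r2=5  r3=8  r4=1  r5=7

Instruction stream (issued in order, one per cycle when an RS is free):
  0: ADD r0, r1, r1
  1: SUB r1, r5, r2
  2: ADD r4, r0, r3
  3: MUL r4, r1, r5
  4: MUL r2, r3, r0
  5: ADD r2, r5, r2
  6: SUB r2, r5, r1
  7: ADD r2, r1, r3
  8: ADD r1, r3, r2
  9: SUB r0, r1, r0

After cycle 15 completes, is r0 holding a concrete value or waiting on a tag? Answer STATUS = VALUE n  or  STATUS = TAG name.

c1: issue ADD r0<-Add1 | r0:Add1,r1:1,r2:5,r3:8,r4:1,r5:7
c2: issue SUB r1<-Add2 | r0:Add1,r1:Add2,r2:5,r3:8,r4:1,r5:7
c3: stall | r0:Add1,r1:Add2,r2:5,r3:8,r4:1,r5:7
c4: CDB Add1=2; issue ADD r4<-Add1 | r0:2,r1:Add2,r2:5,r3:8,r4:Add1,r5:7
c5: CDB Add2=2; issue MUL r4<-Mul1 | r0:2,r1:2,r2:5,r3:8,r4:Mul1,r5:7
c6: issue MUL r2<-Mul2 | r0:2,r1:2,r2:Mul2,r3:8,r4:Mul1,r5:7
c7: CDB Add1=10; issue ADD r2<-Add1 | r0:2,r1:2,r2:Add1,r3:8,r4:Mul1,r5:7
c8: issue SUB r2<-Add2 | r0:2,r1:2,r2:Add2,r3:8,r4:Mul1,r5:7
c9: CDB Mul1=14; stall | r0:2,r1:2,r2:Add2,r3:8,r4:14,r5:7
c10: CDB Mul2=16; stall | r0:2,r1:2,r2:Add2,r3:8,r4:14,r5:7
c11: CDB Add2=5; issue ADD r2<-Add2 | r0:2,r1:2,r2:Add2,r3:8,r4:14,r5:7
c12: stall | r0:2,r1:2,r2:Add2,r3:8,r4:14,r5:7
c13: CDB Add1=23; issue ADD r1<-Add1 | r0:2,r1:Add1,r2:Add2,r3:8,r4:14,r5:7
c14: CDB Add2=10; issue SUB r0<-Add2 | r0:Add2,r1:Add1,r2:10,r3:8,r4:14,r5:7
c15: - | r0:Add2,r1:Add1,r2:10,r3:8,r4:14,r5:7

STATUS = TAG Add2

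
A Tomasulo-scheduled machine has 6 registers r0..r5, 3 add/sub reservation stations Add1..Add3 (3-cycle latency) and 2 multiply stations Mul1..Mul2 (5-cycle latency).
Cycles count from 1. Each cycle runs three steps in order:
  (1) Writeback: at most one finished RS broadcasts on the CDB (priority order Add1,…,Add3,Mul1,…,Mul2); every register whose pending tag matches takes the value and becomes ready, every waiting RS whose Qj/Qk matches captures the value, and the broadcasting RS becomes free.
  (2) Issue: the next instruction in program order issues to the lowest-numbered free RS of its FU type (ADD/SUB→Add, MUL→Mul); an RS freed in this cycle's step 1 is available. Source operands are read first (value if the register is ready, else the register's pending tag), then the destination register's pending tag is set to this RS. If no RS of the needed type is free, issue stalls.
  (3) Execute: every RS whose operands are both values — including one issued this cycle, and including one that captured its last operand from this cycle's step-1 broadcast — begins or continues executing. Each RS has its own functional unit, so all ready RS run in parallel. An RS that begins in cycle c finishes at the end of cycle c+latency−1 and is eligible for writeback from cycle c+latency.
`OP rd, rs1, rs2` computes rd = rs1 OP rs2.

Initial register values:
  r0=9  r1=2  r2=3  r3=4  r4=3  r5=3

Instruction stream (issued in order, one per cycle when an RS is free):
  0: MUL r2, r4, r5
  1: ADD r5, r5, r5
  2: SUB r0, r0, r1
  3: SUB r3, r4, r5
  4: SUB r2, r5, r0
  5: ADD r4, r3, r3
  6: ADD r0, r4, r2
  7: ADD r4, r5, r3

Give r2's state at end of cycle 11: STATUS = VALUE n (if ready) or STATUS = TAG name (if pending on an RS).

c1: issue MUL r2<-Mul1 | r0:9,r1:2,r2:Mul1,r3:4,r4:3,r5:3
c2: issue ADD r5<-Add1 | r0:9,r1:2,r2:Mul1,r3:4,r4:3,r5:Add1
c3: issue SUB r0<-Add2 | r0:Add2,r1:2,r2:Mul1,r3:4,r4:3,r5:Add1
c4: issue SUB r3<-Add3 | r0:Add2,r1:2,r2:Mul1,r3:Add3,r4:3,r5:Add1
c5: CDB Add1=6; issue SUB r2<-Add1 | r0:Add2,r1:2,r2:Add1,r3:Add3,r4:3,r5:6
c6: CDB Add2=7; issue ADD r4<-Add2 | r0:7,r1:2,r2:Add1,r3:Add3,r4:Add2,r5:6
c7: CDB Mul1=9; stall | r0:7,r1:2,r2:Add1,r3:Add3,r4:Add2,r5:6
c8: CDB Add3=-3; issue ADD r0<-Add3 | r0:Add3,r1:2,r2:Add1,r3:-3,r4:Add2,r5:6
c9: CDB Add1=-1; issue ADD r4<-Add1 | r0:Add3,r1:2,r2:-1,r3:-3,r4:Add1,r5:6
c10: - | r0:Add3,r1:2,r2:-1,r3:-3,r4:Add1,r5:6
c11: CDB Add2=-6 | r0:Add3,r1:2,r2:-1,r3:-3,r4:Add1,r5:6

STATUS = VALUE -1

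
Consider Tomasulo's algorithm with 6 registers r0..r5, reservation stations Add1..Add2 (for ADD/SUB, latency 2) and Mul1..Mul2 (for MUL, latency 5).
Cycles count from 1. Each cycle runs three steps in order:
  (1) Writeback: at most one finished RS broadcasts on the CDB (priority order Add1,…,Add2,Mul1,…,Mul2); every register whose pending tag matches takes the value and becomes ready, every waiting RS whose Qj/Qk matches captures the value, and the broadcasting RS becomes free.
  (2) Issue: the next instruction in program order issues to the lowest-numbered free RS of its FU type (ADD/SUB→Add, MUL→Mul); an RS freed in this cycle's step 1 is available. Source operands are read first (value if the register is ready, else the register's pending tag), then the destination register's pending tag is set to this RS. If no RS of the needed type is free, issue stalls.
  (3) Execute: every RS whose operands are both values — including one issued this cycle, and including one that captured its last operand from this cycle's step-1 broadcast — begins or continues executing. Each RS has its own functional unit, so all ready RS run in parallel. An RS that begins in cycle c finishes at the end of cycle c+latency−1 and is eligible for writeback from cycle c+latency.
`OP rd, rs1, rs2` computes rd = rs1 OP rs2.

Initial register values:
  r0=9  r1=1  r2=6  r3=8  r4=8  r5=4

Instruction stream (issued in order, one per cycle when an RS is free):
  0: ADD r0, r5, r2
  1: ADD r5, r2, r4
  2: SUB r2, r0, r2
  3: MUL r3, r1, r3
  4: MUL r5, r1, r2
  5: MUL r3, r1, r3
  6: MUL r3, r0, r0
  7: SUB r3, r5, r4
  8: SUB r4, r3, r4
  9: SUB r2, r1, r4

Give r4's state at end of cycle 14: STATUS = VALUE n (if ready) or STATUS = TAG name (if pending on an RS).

STATUS = TAG Add2

cycle 1: issue ADD r0<-Add1 // r0:Add1,r1:1,r2:6,r3:8,r4:8,r5:4
cycle 2: issue ADD r5<-Add2 // r0:Add1,r1:1,r2:6,r3:8,r4:8,r5:Add2
cycle 3: CDB Add1=10; issue SUB r2<-Add1 // r0:10,r1:1,r2:Add1,r3:8,r4:8,r5:Add2
cycle 4: CDB Add2=14; issue MUL r3<-Mul1 // r0:10,r1:1,r2:Add1,r3:Mul1,r4:8,r5:14
cycle 5: CDB Add1=4; issue MUL r5<-Mul2 // r0:10,r1:1,r2:4,r3:Mul1,r4:8,r5:Mul2
cycle 6: stall // r0:10,r1:1,r2:4,r3:Mul1,r4:8,r5:Mul2
cycle 7: stall // r0:10,r1:1,r2:4,r3:Mul1,r4:8,r5:Mul2
cycle 8: stall // r0:10,r1:1,r2:4,r3:Mul1,r4:8,r5:Mul2
cycle 9: CDB Mul1=8; issue MUL r3<-Mul1 // r0:10,r1:1,r2:4,r3:Mul1,r4:8,r5:Mul2
cycle 10: CDB Mul2=4; issue MUL r3<-Mul2 // r0:10,r1:1,r2:4,r3:Mul2,r4:8,r5:4
cycle 11: issue SUB r3<-Add1 // r0:10,r1:1,r2:4,r3:Add1,r4:8,r5:4
cycle 12: issue SUB r4<-Add2 // r0:10,r1:1,r2:4,r3:Add1,r4:Add2,r5:4
cycle 13: CDB Add1=-4; issue SUB r2<-Add1 // r0:10,r1:1,r2:Add1,r3:-4,r4:Add2,r5:4
cycle 14: CDB Mul1=8 // r0:10,r1:1,r2:Add1,r3:-4,r4:Add2,r5:4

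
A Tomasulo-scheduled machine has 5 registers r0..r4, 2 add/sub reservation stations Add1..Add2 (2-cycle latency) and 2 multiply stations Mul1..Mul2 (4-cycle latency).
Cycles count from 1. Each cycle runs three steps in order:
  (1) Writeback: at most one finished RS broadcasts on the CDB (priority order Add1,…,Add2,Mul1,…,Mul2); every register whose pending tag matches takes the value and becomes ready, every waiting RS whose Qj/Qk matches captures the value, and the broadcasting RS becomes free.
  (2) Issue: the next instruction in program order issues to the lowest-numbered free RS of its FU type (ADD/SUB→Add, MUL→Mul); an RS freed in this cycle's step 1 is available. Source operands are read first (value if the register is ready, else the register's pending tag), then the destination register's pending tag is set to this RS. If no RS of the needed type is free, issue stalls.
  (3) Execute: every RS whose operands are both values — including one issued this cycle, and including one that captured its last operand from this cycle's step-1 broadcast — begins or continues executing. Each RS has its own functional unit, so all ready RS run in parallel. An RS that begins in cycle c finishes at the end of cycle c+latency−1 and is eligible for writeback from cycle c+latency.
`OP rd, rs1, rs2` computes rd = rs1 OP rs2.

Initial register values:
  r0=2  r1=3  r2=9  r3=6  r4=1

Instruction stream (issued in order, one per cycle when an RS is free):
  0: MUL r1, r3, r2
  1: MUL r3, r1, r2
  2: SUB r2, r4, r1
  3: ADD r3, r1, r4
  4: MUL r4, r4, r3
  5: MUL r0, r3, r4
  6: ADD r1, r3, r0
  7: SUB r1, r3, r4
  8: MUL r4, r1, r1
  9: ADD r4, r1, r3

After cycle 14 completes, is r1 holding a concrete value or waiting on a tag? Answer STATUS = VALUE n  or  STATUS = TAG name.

STATUS = VALUE 0

cycle 1: issue MUL r1<-Mul1 // r0:2,r1:Mul1,r2:9,r3:6,r4:1
cycle 2: issue MUL r3<-Mul2 // r0:2,r1:Mul1,r2:9,r3:Mul2,r4:1
cycle 3: issue SUB r2<-Add1 // r0:2,r1:Mul1,r2:Add1,r3:Mul2,r4:1
cycle 4: issue ADD r3<-Add2 // r0:2,r1:Mul1,r2:Add1,r3:Add2,r4:1
cycle 5: CDB Mul1=54; issue MUL r4<-Mul1 // r0:2,r1:54,r2:Add1,r3:Add2,r4:Mul1
cycle 6: stall // r0:2,r1:54,r2:Add1,r3:Add2,r4:Mul1
cycle 7: CDB Add1=-53; stall // r0:2,r1:54,r2:-53,r3:Add2,r4:Mul1
cycle 8: CDB Add2=55; stall // r0:2,r1:54,r2:-53,r3:55,r4:Mul1
cycle 9: CDB Mul2=486; issue MUL r0<-Mul2 // r0:Mul2,r1:54,r2:-53,r3:55,r4:Mul1
cycle 10: issue ADD r1<-Add1 // r0:Mul2,r1:Add1,r2:-53,r3:55,r4:Mul1
cycle 11: issue SUB r1<-Add2 // r0:Mul2,r1:Add2,r2:-53,r3:55,r4:Mul1
cycle 12: CDB Mul1=55; issue MUL r4<-Mul1 // r0:Mul2,r1:Add2,r2:-53,r3:55,r4:Mul1
cycle 13: stall // r0:Mul2,r1:Add2,r2:-53,r3:55,r4:Mul1
cycle 14: CDB Add2=0; issue ADD r4<-Add2 // r0:Mul2,r1:0,r2:-53,r3:55,r4:Add2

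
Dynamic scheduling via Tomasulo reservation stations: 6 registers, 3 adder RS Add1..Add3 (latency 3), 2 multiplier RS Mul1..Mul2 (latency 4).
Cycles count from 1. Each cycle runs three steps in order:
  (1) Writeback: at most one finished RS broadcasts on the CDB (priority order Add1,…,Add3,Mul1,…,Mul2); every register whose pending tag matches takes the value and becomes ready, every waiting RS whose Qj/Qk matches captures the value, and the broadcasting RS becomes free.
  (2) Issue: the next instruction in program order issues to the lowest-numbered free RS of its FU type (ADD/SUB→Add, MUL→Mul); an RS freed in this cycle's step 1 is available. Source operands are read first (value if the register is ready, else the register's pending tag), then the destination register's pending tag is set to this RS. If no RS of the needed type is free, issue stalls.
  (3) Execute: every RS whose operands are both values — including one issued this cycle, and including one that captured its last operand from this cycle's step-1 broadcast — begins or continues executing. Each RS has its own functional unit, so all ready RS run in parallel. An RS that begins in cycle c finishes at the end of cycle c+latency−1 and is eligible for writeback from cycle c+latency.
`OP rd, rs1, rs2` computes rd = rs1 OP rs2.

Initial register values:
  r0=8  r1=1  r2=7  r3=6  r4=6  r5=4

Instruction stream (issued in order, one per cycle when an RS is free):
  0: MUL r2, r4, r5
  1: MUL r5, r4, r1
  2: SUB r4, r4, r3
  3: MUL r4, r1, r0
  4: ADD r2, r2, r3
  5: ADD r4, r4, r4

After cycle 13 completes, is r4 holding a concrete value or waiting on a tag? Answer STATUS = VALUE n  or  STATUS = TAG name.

STATUS = VALUE 16

cycle 1: issue MUL r2<-Mul1 // r0:8,r1:1,r2:Mul1,r3:6,r4:6,r5:4
cycle 2: issue MUL r5<-Mul2 // r0:8,r1:1,r2:Mul1,r3:6,r4:6,r5:Mul2
cycle 3: issue SUB r4<-Add1 // r0:8,r1:1,r2:Mul1,r3:6,r4:Add1,r5:Mul2
cycle 4: stall // r0:8,r1:1,r2:Mul1,r3:6,r4:Add1,r5:Mul2
cycle 5: CDB Mul1=24; issue MUL r4<-Mul1 // r0:8,r1:1,r2:24,r3:6,r4:Mul1,r5:Mul2
cycle 6: CDB Add1=0; issue ADD r2<-Add1 // r0:8,r1:1,r2:Add1,r3:6,r4:Mul1,r5:Mul2
cycle 7: CDB Mul2=6; issue ADD r4<-Add2 // r0:8,r1:1,r2:Add1,r3:6,r4:Add2,r5:6
cycle 8: - // r0:8,r1:1,r2:Add1,r3:6,r4:Add2,r5:6
cycle 9: CDB Add1=30 // r0:8,r1:1,r2:30,r3:6,r4:Add2,r5:6
cycle 10: CDB Mul1=8 // r0:8,r1:1,r2:30,r3:6,r4:Add2,r5:6
cycle 11: - // r0:8,r1:1,r2:30,r3:6,r4:Add2,r5:6
cycle 12: - // r0:8,r1:1,r2:30,r3:6,r4:Add2,r5:6
cycle 13: CDB Add2=16 // r0:8,r1:1,r2:30,r3:6,r4:16,r5:6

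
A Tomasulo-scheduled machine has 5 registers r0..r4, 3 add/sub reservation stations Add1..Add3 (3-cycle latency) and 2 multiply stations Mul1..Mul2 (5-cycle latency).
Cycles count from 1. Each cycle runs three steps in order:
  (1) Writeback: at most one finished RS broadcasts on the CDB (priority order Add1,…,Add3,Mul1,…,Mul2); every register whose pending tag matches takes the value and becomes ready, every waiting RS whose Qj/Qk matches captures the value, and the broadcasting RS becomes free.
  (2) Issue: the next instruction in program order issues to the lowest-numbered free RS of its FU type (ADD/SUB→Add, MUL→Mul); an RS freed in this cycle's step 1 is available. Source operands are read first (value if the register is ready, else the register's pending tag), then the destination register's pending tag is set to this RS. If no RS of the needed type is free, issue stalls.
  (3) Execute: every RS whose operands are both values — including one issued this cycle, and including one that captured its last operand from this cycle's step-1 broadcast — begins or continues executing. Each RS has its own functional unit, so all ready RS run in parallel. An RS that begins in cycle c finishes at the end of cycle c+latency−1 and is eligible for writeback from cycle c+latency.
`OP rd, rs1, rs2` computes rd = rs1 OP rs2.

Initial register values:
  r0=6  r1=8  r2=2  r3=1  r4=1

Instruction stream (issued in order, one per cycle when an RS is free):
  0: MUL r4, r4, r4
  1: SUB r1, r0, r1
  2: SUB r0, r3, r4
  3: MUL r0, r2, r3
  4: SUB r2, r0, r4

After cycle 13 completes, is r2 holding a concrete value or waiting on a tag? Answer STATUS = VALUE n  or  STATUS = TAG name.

c1: issue MUL r4<-Mul1 | r0:6,r1:8,r2:2,r3:1,r4:Mul1
c2: issue SUB r1<-Add1 | r0:6,r1:Add1,r2:2,r3:1,r4:Mul1
c3: issue SUB r0<-Add2 | r0:Add2,r1:Add1,r2:2,r3:1,r4:Mul1
c4: issue MUL r0<-Mul2 | r0:Mul2,r1:Add1,r2:2,r3:1,r4:Mul1
c5: CDB Add1=-2; issue SUB r2<-Add1 | r0:Mul2,r1:-2,r2:Add1,r3:1,r4:Mul1
c6: CDB Mul1=1 | r0:Mul2,r1:-2,r2:Add1,r3:1,r4:1
c7: - | r0:Mul2,r1:-2,r2:Add1,r3:1,r4:1
c8: - | r0:Mul2,r1:-2,r2:Add1,r3:1,r4:1
c9: CDB Add2=0 | r0:Mul2,r1:-2,r2:Add1,r3:1,r4:1
c10: CDB Mul2=2 | r0:2,r1:-2,r2:Add1,r3:1,r4:1
c11: - | r0:2,r1:-2,r2:Add1,r3:1,r4:1
c12: - | r0:2,r1:-2,r2:Add1,r3:1,r4:1
c13: CDB Add1=1 | r0:2,r1:-2,r2:1,r3:1,r4:1

STATUS = VALUE 1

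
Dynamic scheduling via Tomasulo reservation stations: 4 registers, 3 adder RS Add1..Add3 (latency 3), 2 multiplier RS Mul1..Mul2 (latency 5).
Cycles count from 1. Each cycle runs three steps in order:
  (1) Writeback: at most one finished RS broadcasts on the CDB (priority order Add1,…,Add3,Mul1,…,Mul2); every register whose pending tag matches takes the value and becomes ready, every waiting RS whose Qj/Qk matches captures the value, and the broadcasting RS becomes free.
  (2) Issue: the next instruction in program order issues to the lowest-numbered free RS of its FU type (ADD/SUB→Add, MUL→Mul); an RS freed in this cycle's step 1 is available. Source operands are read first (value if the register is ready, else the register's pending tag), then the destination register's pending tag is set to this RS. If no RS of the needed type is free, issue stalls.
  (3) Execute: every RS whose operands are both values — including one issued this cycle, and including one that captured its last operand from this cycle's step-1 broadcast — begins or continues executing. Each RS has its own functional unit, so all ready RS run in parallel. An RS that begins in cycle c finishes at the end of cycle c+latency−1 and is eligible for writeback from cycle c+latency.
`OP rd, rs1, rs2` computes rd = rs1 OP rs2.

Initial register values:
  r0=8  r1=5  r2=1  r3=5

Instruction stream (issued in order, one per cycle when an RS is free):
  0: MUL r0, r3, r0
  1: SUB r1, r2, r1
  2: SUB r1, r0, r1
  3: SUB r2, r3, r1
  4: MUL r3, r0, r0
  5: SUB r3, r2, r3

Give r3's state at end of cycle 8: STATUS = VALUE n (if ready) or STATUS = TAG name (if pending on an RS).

STATUS = TAG Add1

  c1: issue MUL r0<-Mul1  regs: r0:Mul1,r1:5,r2:1,r3:5
  c2: issue SUB r1<-Add1  regs: r0:Mul1,r1:Add1,r2:1,r3:5
  c3: issue SUB r1<-Add2  regs: r0:Mul1,r1:Add2,r2:1,r3:5
  c4: issue SUB r2<-Add3  regs: r0:Mul1,r1:Add2,r2:Add3,r3:5
  c5: CDB Add1=-4; issue MUL r3<-Mul2  regs: r0:Mul1,r1:Add2,r2:Add3,r3:Mul2
  c6: CDB Mul1=40; issue SUB r3<-Add1  regs: r0:40,r1:Add2,r2:Add3,r3:Add1
  c7: -  regs: r0:40,r1:Add2,r2:Add3,r3:Add1
  c8: -  regs: r0:40,r1:Add2,r2:Add3,r3:Add1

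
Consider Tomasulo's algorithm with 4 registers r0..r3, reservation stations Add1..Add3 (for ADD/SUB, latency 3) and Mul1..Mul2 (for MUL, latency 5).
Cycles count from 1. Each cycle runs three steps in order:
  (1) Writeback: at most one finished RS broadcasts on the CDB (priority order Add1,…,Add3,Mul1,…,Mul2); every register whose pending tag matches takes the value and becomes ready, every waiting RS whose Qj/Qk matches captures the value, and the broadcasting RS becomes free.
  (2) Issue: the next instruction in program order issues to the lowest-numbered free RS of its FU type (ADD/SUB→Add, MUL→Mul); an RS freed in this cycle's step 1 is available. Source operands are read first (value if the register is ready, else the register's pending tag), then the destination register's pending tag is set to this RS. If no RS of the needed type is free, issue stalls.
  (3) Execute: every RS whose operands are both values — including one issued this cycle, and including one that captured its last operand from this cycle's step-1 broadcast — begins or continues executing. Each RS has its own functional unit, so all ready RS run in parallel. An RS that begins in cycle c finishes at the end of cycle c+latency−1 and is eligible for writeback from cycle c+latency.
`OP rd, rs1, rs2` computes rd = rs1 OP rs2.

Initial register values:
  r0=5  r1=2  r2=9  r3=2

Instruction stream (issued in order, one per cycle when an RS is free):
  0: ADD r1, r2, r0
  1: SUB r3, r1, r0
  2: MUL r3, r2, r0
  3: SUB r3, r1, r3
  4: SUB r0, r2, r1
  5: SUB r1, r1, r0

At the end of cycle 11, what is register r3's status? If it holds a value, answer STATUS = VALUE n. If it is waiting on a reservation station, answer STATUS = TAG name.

STATUS = TAG Add1

cycle 1: issue ADD r1<-Add1 // r0:5,r1:Add1,r2:9,r3:2
cycle 2: issue SUB r3<-Add2 // r0:5,r1:Add1,r2:9,r3:Add2
cycle 3: issue MUL r3<-Mul1 // r0:5,r1:Add1,r2:9,r3:Mul1
cycle 4: CDB Add1=14; issue SUB r3<-Add1 // r0:5,r1:14,r2:9,r3:Add1
cycle 5: issue SUB r0<-Add3 // r0:Add3,r1:14,r2:9,r3:Add1
cycle 6: stall // r0:Add3,r1:14,r2:9,r3:Add1
cycle 7: CDB Add2=9; issue SUB r1<-Add2 // r0:Add3,r1:Add2,r2:9,r3:Add1
cycle 8: CDB Add3=-5 // r0:-5,r1:Add2,r2:9,r3:Add1
cycle 9: CDB Mul1=45 // r0:-5,r1:Add2,r2:9,r3:Add1
cycle 10: - // r0:-5,r1:Add2,r2:9,r3:Add1
cycle 11: CDB Add2=19 // r0:-5,r1:19,r2:9,r3:Add1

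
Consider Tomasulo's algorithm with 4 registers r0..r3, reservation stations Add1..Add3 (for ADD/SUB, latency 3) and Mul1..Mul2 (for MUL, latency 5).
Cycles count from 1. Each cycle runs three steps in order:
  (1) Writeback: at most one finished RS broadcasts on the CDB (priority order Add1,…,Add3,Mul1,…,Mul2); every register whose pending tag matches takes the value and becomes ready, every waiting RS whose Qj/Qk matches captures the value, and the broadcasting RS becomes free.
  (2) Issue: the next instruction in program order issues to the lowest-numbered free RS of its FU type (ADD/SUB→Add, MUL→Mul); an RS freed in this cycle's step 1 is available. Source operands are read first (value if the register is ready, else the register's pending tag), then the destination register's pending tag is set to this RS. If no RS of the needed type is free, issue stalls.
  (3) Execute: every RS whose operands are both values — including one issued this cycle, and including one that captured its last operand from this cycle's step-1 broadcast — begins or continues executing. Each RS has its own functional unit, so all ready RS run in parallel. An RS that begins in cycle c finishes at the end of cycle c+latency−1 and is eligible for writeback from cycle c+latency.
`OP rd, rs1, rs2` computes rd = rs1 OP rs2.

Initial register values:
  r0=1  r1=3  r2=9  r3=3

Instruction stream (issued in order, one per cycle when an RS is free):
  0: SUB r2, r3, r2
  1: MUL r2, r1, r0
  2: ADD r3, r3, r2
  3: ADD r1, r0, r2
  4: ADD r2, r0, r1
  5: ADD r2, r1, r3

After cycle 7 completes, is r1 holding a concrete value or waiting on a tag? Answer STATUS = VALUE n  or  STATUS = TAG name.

cycle 1: issue SUB r2<-Add1 // r0:1,r1:3,r2:Add1,r3:3
cycle 2: issue MUL r2<-Mul1 // r0:1,r1:3,r2:Mul1,r3:3
cycle 3: issue ADD r3<-Add2 // r0:1,r1:3,r2:Mul1,r3:Add2
cycle 4: CDB Add1=-6; issue ADD r1<-Add1 // r0:1,r1:Add1,r2:Mul1,r3:Add2
cycle 5: issue ADD r2<-Add3 // r0:1,r1:Add1,r2:Add3,r3:Add2
cycle 6: stall // r0:1,r1:Add1,r2:Add3,r3:Add2
cycle 7: CDB Mul1=3; stall // r0:1,r1:Add1,r2:Add3,r3:Add2

STATUS = TAG Add1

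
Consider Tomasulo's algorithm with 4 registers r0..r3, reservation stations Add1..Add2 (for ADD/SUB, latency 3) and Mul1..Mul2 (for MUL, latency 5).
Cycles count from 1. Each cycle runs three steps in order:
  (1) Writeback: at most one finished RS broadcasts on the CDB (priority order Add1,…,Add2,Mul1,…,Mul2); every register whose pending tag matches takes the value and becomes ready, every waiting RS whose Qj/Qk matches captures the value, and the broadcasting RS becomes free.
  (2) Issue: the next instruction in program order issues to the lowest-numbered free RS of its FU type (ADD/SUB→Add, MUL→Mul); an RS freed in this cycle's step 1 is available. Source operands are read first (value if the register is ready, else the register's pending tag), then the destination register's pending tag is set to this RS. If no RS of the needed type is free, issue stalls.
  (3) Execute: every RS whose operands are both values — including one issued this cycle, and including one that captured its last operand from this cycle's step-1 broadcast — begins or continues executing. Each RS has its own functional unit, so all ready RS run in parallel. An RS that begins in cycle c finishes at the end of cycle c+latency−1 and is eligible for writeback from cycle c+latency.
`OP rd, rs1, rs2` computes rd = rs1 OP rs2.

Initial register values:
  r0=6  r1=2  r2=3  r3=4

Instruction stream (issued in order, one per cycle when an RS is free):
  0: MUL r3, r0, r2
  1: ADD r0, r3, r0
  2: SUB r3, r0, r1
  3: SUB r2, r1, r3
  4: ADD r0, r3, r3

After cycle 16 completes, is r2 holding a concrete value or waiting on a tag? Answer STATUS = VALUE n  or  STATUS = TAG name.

STATUS = VALUE -20

c1: issue MUL r3<-Mul1 | r0:6,r1:2,r2:3,r3:Mul1
c2: issue ADD r0<-Add1 | r0:Add1,r1:2,r2:3,r3:Mul1
c3: issue SUB r3<-Add2 | r0:Add1,r1:2,r2:3,r3:Add2
c4: stall | r0:Add1,r1:2,r2:3,r3:Add2
c5: stall | r0:Add1,r1:2,r2:3,r3:Add2
c6: CDB Mul1=18; stall | r0:Add1,r1:2,r2:3,r3:Add2
c7: stall | r0:Add1,r1:2,r2:3,r3:Add2
c8: stall | r0:Add1,r1:2,r2:3,r3:Add2
c9: CDB Add1=24; issue SUB r2<-Add1 | r0:24,r1:2,r2:Add1,r3:Add2
c10: stall | r0:24,r1:2,r2:Add1,r3:Add2
c11: stall | r0:24,r1:2,r2:Add1,r3:Add2
c12: CDB Add2=22; issue ADD r0<-Add2 | r0:Add2,r1:2,r2:Add1,r3:22
c13: - | r0:Add2,r1:2,r2:Add1,r3:22
c14: - | r0:Add2,r1:2,r2:Add1,r3:22
c15: CDB Add1=-20 | r0:Add2,r1:2,r2:-20,r3:22
c16: CDB Add2=44 | r0:44,r1:2,r2:-20,r3:22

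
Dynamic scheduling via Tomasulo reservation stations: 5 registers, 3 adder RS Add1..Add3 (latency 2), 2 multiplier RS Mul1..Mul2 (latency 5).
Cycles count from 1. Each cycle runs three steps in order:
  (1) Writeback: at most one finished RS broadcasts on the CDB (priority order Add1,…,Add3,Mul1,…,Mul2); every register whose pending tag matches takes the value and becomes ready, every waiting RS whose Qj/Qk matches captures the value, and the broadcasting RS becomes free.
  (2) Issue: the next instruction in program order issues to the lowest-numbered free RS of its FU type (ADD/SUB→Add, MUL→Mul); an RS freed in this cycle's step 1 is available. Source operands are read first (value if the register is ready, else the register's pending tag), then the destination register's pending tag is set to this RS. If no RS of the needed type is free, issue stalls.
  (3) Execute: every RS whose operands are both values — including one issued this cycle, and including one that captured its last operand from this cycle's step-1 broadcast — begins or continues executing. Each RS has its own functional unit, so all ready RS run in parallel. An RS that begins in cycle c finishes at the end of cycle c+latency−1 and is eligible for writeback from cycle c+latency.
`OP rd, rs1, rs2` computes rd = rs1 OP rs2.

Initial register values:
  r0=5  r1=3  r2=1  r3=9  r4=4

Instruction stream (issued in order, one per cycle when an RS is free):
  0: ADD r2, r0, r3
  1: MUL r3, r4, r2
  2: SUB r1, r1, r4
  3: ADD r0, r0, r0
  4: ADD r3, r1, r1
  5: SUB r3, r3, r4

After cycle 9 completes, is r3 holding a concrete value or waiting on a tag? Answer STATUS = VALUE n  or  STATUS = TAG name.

  c1: issue ADD r2<-Add1  regs: r0:5,r1:3,r2:Add1,r3:9,r4:4
  c2: issue MUL r3<-Mul1  regs: r0:5,r1:3,r2:Add1,r3:Mul1,r4:4
  c3: CDB Add1=14; issue SUB r1<-Add1  regs: r0:5,r1:Add1,r2:14,r3:Mul1,r4:4
  c4: issue ADD r0<-Add2  regs: r0:Add2,r1:Add1,r2:14,r3:Mul1,r4:4
  c5: CDB Add1=-1; issue ADD r3<-Add1  regs: r0:Add2,r1:-1,r2:14,r3:Add1,r4:4
  c6: CDB Add2=10; issue SUB r3<-Add2  regs: r0:10,r1:-1,r2:14,r3:Add2,r4:4
  c7: CDB Add1=-2  regs: r0:10,r1:-1,r2:14,r3:Add2,r4:4
  c8: CDB Mul1=56  regs: r0:10,r1:-1,r2:14,r3:Add2,r4:4
  c9: CDB Add2=-6  regs: r0:10,r1:-1,r2:14,r3:-6,r4:4

STATUS = VALUE -6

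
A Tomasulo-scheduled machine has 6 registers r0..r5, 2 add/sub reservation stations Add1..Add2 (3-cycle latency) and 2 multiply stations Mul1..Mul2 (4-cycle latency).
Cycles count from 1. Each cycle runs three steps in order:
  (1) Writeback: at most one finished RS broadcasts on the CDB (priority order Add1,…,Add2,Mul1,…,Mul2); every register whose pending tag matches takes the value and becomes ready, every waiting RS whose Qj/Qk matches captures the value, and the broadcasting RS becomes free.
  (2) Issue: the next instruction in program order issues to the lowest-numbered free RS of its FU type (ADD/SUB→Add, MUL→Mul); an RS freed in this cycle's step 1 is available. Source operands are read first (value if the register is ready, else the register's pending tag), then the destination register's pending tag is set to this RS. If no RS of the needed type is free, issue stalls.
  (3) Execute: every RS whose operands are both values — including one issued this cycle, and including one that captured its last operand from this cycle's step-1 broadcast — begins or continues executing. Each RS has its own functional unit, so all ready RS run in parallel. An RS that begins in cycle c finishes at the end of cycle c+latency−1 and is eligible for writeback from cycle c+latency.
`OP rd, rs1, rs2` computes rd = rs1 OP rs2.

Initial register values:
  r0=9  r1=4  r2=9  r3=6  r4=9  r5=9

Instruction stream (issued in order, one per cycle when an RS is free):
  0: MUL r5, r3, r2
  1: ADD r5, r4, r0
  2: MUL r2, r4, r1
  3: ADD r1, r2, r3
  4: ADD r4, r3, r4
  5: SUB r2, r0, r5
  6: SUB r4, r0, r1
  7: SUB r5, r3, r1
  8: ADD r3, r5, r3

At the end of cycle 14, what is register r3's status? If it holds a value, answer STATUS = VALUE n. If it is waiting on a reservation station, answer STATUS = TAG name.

STATUS = TAG Add2

c1: issue MUL r5<-Mul1 | r0:9,r1:4,r2:9,r3:6,r4:9,r5:Mul1
c2: issue ADD r5<-Add1 | r0:9,r1:4,r2:9,r3:6,r4:9,r5:Add1
c3: issue MUL r2<-Mul2 | r0:9,r1:4,r2:Mul2,r3:6,r4:9,r5:Add1
c4: issue ADD r1<-Add2 | r0:9,r1:Add2,r2:Mul2,r3:6,r4:9,r5:Add1
c5: CDB Add1=18; issue ADD r4<-Add1 | r0:9,r1:Add2,r2:Mul2,r3:6,r4:Add1,r5:18
c6: CDB Mul1=54; stall | r0:9,r1:Add2,r2:Mul2,r3:6,r4:Add1,r5:18
c7: CDB Mul2=36; stall | r0:9,r1:Add2,r2:36,r3:6,r4:Add1,r5:18
c8: CDB Add1=15; issue SUB r2<-Add1 | r0:9,r1:Add2,r2:Add1,r3:6,r4:15,r5:18
c9: stall | r0:9,r1:Add2,r2:Add1,r3:6,r4:15,r5:18
c10: CDB Add2=42; issue SUB r4<-Add2 | r0:9,r1:42,r2:Add1,r3:6,r4:Add2,r5:18
c11: CDB Add1=-9; issue SUB r5<-Add1 | r0:9,r1:42,r2:-9,r3:6,r4:Add2,r5:Add1
c12: stall | r0:9,r1:42,r2:-9,r3:6,r4:Add2,r5:Add1
c13: CDB Add2=-33; issue ADD r3<-Add2 | r0:9,r1:42,r2:-9,r3:Add2,r4:-33,r5:Add1
c14: CDB Add1=-36 | r0:9,r1:42,r2:-9,r3:Add2,r4:-33,r5:-36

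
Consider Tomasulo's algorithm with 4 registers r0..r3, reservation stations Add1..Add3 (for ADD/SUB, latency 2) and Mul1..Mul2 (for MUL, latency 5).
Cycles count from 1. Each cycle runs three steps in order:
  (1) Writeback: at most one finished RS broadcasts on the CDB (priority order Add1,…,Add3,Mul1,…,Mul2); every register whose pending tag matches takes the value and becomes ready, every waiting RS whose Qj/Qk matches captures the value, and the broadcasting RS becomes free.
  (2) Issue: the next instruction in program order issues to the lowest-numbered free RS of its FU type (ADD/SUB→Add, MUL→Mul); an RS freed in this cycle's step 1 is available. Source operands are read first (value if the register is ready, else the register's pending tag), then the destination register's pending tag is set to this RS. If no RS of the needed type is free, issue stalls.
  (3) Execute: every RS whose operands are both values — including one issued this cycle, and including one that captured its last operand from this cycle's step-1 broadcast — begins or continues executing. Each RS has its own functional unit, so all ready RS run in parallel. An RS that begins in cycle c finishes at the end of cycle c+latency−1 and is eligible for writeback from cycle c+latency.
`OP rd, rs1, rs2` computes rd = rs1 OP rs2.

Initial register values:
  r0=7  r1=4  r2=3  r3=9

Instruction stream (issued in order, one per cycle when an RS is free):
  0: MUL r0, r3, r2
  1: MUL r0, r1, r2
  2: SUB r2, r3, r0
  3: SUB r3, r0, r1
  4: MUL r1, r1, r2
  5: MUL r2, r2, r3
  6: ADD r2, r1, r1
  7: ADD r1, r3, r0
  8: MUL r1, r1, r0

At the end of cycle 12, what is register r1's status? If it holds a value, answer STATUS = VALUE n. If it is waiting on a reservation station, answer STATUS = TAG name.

STATUS = VALUE 20

  c1: issue MUL r0<-Mul1  regs: r0:Mul1,r1:4,r2:3,r3:9
  c2: issue MUL r0<-Mul2  regs: r0:Mul2,r1:4,r2:3,r3:9
  c3: issue SUB r2<-Add1  regs: r0:Mul2,r1:4,r2:Add1,r3:9
  c4: issue SUB r3<-Add2  regs: r0:Mul2,r1:4,r2:Add1,r3:Add2
  c5: stall  regs: r0:Mul2,r1:4,r2:Add1,r3:Add2
  c6: CDB Mul1=27; issue MUL r1<-Mul1  regs: r0:Mul2,r1:Mul1,r2:Add1,r3:Add2
  c7: CDB Mul2=12; issue MUL r2<-Mul2  regs: r0:12,r1:Mul1,r2:Mul2,r3:Add2
  c8: issue ADD r2<-Add3  regs: r0:12,r1:Mul1,r2:Add3,r3:Add2
  c9: CDB Add1=-3; issue ADD r1<-Add1  regs: r0:12,r1:Add1,r2:Add3,r3:Add2
  c10: CDB Add2=8; stall  regs: r0:12,r1:Add1,r2:Add3,r3:8
  c11: stall  regs: r0:12,r1:Add1,r2:Add3,r3:8
  c12: CDB Add1=20; stall  regs: r0:12,r1:20,r2:Add3,r3:8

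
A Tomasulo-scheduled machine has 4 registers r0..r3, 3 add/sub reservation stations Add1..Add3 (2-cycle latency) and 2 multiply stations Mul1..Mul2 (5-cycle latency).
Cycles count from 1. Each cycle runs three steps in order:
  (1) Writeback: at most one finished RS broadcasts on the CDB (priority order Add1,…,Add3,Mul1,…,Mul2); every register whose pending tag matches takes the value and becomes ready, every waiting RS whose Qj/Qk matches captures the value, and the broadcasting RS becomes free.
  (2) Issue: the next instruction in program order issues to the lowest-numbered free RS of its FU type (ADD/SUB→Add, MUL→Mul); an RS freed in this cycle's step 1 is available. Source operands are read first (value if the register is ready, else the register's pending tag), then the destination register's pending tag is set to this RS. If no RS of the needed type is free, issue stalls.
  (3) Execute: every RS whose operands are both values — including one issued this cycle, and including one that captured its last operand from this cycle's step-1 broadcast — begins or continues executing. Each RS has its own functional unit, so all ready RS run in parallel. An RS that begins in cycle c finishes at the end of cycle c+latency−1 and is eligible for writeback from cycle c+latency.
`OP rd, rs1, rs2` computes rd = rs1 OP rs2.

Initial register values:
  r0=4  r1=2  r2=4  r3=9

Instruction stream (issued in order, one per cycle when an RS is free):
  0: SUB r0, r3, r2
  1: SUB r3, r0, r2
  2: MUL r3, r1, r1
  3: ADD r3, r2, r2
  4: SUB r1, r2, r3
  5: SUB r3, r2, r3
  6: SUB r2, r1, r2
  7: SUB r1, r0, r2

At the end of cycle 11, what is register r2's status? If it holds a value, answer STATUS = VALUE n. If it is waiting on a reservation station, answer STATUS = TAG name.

STATUS = VALUE -8

  c1: issue SUB r0<-Add1  regs: r0:Add1,r1:2,r2:4,r3:9
  c2: issue SUB r3<-Add2  regs: r0:Add1,r1:2,r2:4,r3:Add2
  c3: CDB Add1=5; issue MUL r3<-Mul1  regs: r0:5,r1:2,r2:4,r3:Mul1
  c4: issue ADD r3<-Add1  regs: r0:5,r1:2,r2:4,r3:Add1
  c5: CDB Add2=1; issue SUB r1<-Add2  regs: r0:5,r1:Add2,r2:4,r3:Add1
  c6: CDB Add1=8; issue SUB r3<-Add1  regs: r0:5,r1:Add2,r2:4,r3:Add1
  c7: issue SUB r2<-Add3  regs: r0:5,r1:Add2,r2:Add3,r3:Add1
  c8: CDB Add1=-4; issue SUB r1<-Add1  regs: r0:5,r1:Add1,r2:Add3,r3:-4
  c9: CDB Add2=-4  regs: r0:5,r1:Add1,r2:Add3,r3:-4
  c10: CDB Mul1=4  regs: r0:5,r1:Add1,r2:Add3,r3:-4
  c11: CDB Add3=-8  regs: r0:5,r1:Add1,r2:-8,r3:-4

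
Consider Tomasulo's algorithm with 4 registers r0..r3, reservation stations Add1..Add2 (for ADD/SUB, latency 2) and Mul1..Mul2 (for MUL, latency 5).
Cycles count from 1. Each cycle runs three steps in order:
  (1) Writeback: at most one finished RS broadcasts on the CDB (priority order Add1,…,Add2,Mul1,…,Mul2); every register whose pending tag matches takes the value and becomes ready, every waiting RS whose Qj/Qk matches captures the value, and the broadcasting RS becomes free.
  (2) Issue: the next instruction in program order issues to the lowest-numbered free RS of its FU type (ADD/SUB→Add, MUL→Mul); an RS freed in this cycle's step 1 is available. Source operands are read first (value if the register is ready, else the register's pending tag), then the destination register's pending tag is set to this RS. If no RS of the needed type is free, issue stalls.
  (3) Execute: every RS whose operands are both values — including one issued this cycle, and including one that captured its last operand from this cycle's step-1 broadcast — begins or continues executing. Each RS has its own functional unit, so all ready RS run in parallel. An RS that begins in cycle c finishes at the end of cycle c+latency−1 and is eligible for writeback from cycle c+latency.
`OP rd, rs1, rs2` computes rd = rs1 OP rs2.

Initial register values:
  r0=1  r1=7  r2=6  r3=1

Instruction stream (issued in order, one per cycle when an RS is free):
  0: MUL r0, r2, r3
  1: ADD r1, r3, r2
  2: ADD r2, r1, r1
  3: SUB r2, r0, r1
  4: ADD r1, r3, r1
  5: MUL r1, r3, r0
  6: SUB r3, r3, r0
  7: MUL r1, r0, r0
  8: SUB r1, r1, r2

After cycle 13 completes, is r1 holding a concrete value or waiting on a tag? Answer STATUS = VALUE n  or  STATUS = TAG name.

cycle 1: issue MUL r0<-Mul1 // r0:Mul1,r1:7,r2:6,r3:1
cycle 2: issue ADD r1<-Add1 // r0:Mul1,r1:Add1,r2:6,r3:1
cycle 3: issue ADD r2<-Add2 // r0:Mul1,r1:Add1,r2:Add2,r3:1
cycle 4: CDB Add1=7; issue SUB r2<-Add1 // r0:Mul1,r1:7,r2:Add1,r3:1
cycle 5: stall // r0:Mul1,r1:7,r2:Add1,r3:1
cycle 6: CDB Add2=14; issue ADD r1<-Add2 // r0:Mul1,r1:Add2,r2:Add1,r3:1
cycle 7: CDB Mul1=6; issue MUL r1<-Mul1 // r0:6,r1:Mul1,r2:Add1,r3:1
cycle 8: CDB Add2=8; issue SUB r3<-Add2 // r0:6,r1:Mul1,r2:Add1,r3:Add2
cycle 9: CDB Add1=-1; issue MUL r1<-Mul2 // r0:6,r1:Mul2,r2:-1,r3:Add2
cycle 10: CDB Add2=-5; issue SUB r1<-Add1 // r0:6,r1:Add1,r2:-1,r3:-5
cycle 11: - // r0:6,r1:Add1,r2:-1,r3:-5
cycle 12: CDB Mul1=6 // r0:6,r1:Add1,r2:-1,r3:-5
cycle 13: - // r0:6,r1:Add1,r2:-1,r3:-5

STATUS = TAG Add1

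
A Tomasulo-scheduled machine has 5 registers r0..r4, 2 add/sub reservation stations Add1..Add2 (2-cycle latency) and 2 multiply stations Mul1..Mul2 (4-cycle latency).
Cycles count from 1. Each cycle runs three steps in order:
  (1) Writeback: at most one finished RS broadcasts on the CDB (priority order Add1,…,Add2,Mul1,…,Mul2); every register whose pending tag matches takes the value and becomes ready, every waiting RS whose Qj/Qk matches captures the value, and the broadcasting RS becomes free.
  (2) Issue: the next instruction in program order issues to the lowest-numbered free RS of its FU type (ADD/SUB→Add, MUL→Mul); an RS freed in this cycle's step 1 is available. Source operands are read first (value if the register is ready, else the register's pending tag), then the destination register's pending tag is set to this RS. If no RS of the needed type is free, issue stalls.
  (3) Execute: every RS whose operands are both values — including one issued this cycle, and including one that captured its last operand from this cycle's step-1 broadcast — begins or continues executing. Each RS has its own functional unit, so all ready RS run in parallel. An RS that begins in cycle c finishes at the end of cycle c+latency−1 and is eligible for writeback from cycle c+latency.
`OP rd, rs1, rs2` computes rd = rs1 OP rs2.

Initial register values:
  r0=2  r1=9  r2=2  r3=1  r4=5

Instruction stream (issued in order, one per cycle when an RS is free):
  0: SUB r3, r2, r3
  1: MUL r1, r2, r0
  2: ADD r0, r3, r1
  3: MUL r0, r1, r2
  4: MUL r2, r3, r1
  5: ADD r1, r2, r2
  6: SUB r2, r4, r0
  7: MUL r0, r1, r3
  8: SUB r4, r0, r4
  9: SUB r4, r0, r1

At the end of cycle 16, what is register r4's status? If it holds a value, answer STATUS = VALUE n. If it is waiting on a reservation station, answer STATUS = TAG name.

STATUS = TAG Add1

cycle 1: issue SUB r3<-Add1 // r0:2,r1:9,r2:2,r3:Add1,r4:5
cycle 2: issue MUL r1<-Mul1 // r0:2,r1:Mul1,r2:2,r3:Add1,r4:5
cycle 3: CDB Add1=1; issue ADD r0<-Add1 // r0:Add1,r1:Mul1,r2:2,r3:1,r4:5
cycle 4: issue MUL r0<-Mul2 // r0:Mul2,r1:Mul1,r2:2,r3:1,r4:5
cycle 5: stall // r0:Mul2,r1:Mul1,r2:2,r3:1,r4:5
cycle 6: CDB Mul1=4; issue MUL r2<-Mul1 // r0:Mul2,r1:4,r2:Mul1,r3:1,r4:5
cycle 7: issue ADD r1<-Add2 // r0:Mul2,r1:Add2,r2:Mul1,r3:1,r4:5
cycle 8: CDB Add1=5; issue SUB r2<-Add1 // r0:Mul2,r1:Add2,r2:Add1,r3:1,r4:5
cycle 9: stall // r0:Mul2,r1:Add2,r2:Add1,r3:1,r4:5
cycle 10: CDB Mul1=4; issue MUL r0<-Mul1 // r0:Mul1,r1:Add2,r2:Add1,r3:1,r4:5
cycle 11: CDB Mul2=8; stall // r0:Mul1,r1:Add2,r2:Add1,r3:1,r4:5
cycle 12: CDB Add2=8; issue SUB r4<-Add2 // r0:Mul1,r1:8,r2:Add1,r3:1,r4:Add2
cycle 13: CDB Add1=-3; issue SUB r4<-Add1 // r0:Mul1,r1:8,r2:-3,r3:1,r4:Add1
cycle 14: - // r0:Mul1,r1:8,r2:-3,r3:1,r4:Add1
cycle 15: - // r0:Mul1,r1:8,r2:-3,r3:1,r4:Add1
cycle 16: CDB Mul1=8 // r0:8,r1:8,r2:-3,r3:1,r4:Add1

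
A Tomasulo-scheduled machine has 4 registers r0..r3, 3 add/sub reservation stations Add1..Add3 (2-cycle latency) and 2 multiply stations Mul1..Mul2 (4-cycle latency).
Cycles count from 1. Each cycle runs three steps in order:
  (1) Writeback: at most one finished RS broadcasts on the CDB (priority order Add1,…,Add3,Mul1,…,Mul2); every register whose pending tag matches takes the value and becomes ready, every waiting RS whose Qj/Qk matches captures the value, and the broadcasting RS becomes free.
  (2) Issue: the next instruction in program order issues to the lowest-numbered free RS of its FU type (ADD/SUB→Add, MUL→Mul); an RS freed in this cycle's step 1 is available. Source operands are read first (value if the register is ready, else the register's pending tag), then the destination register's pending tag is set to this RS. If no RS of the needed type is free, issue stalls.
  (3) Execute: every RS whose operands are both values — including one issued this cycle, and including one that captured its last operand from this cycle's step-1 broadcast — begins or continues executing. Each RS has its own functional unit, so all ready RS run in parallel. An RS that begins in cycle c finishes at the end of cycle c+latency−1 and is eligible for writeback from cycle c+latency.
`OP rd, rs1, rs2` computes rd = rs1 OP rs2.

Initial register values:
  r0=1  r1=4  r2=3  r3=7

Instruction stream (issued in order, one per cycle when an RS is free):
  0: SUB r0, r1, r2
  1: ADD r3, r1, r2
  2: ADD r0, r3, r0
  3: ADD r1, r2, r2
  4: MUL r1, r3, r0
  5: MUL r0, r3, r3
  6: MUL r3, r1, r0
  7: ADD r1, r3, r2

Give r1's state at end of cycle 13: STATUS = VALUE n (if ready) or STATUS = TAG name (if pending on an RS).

STATUS = TAG Add1

c1: issue SUB r0<-Add1 | r0:Add1,r1:4,r2:3,r3:7
c2: issue ADD r3<-Add2 | r0:Add1,r1:4,r2:3,r3:Add2
c3: CDB Add1=1; issue ADD r0<-Add1 | r0:Add1,r1:4,r2:3,r3:Add2
c4: CDB Add2=7; issue ADD r1<-Add2 | r0:Add1,r1:Add2,r2:3,r3:7
c5: issue MUL r1<-Mul1 | r0:Add1,r1:Mul1,r2:3,r3:7
c6: CDB Add1=8; issue MUL r0<-Mul2 | r0:Mul2,r1:Mul1,r2:3,r3:7
c7: CDB Add2=6; stall | r0:Mul2,r1:Mul1,r2:3,r3:7
c8: stall | r0:Mul2,r1:Mul1,r2:3,r3:7
c9: stall | r0:Mul2,r1:Mul1,r2:3,r3:7
c10: CDB Mul1=56; issue MUL r3<-Mul1 | r0:Mul2,r1:56,r2:3,r3:Mul1
c11: CDB Mul2=49; issue ADD r1<-Add1 | r0:49,r1:Add1,r2:3,r3:Mul1
c12: - | r0:49,r1:Add1,r2:3,r3:Mul1
c13: - | r0:49,r1:Add1,r2:3,r3:Mul1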